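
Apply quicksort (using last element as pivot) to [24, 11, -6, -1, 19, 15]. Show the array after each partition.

Partition 1: pivot=15 at index 3 -> [11, -6, -1, 15, 19, 24]
Partition 2: pivot=-1 at index 1 -> [-6, -1, 11, 15, 19, 24]
Partition 3: pivot=24 at index 5 -> [-6, -1, 11, 15, 19, 24]


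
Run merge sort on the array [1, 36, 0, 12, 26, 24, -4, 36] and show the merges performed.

Divide and conquer:
  Merge [1] + [36] -> [1, 36]
  Merge [0] + [12] -> [0, 12]
  Merge [1, 36] + [0, 12] -> [0, 1, 12, 36]
  Merge [26] + [24] -> [24, 26]
  Merge [-4] + [36] -> [-4, 36]
  Merge [24, 26] + [-4, 36] -> [-4, 24, 26, 36]
  Merge [0, 1, 12, 36] + [-4, 24, 26, 36] -> [-4, 0, 1, 12, 24, 26, 36, 36]


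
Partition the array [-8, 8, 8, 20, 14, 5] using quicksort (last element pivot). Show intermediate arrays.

Partition 1: pivot=5 at index 1 -> [-8, 5, 8, 20, 14, 8]
Partition 2: pivot=8 at index 3 -> [-8, 5, 8, 8, 14, 20]
Partition 3: pivot=20 at index 5 -> [-8, 5, 8, 8, 14, 20]


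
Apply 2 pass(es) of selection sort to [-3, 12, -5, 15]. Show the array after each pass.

Pass 1: Select minimum -5 at index 2, swap -> [-5, 12, -3, 15]
Pass 2: Select minimum -3 at index 2, swap -> [-5, -3, 12, 15]


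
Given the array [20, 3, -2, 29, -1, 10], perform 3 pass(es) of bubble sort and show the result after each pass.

After pass 1: [3, -2, 20, -1, 10, 29] (4 swaps)
After pass 2: [-2, 3, -1, 10, 20, 29] (3 swaps)
After pass 3: [-2, -1, 3, 10, 20, 29] (1 swaps)
Total swaps: 8


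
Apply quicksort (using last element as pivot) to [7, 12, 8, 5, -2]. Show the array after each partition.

Partition 1: pivot=-2 at index 0 -> [-2, 12, 8, 5, 7]
Partition 2: pivot=7 at index 2 -> [-2, 5, 7, 12, 8]
Partition 3: pivot=8 at index 3 -> [-2, 5, 7, 8, 12]


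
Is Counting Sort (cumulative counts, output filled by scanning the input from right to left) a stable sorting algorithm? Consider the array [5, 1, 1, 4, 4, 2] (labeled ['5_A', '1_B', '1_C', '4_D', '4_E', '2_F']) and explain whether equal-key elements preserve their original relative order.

Trace Counting Sort on the labeled array (the key is the number; the letter only tracks identity):
  Counts for values 0..5: [0, 2, 1, 0, 2, 1]
  Cumulative counts: [0, 2, 3, 3, 5, 6]
  Scan right to left: place 2_F at output index 2
  Scan right to left: place 4_E at output index 4
  Scan right to left: place 4_D at output index 3
  Scan right to left: place 1_C at output index 1
  Scan right to left: place 1_B at output index 0
  Scan right to left: place 5_A at output index 5
  Output: [1_B, 1_C, 2_F, 4_D, 4_E, 5_A]
Equal keys:
  value 1: originally 1_B, 1_C; after sorting 1_B, 1_C -> order preserved
  value 4: originally 4_D, 4_E; after sorting 4_D, 4_E -> order preserved
All equal keys kept their original relative order. Counting Sort is stable: scanning the input right to left with decreasing cumulative counts places later duplicates at later output positions.
Answer: Stable


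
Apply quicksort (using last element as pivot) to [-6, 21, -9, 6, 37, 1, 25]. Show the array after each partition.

Partition 1: pivot=25 at index 5 -> [-6, 21, -9, 6, 1, 25, 37]
Partition 2: pivot=1 at index 2 -> [-6, -9, 1, 6, 21, 25, 37]
Partition 3: pivot=-9 at index 0 -> [-9, -6, 1, 6, 21, 25, 37]
Partition 4: pivot=21 at index 4 -> [-9, -6, 1, 6, 21, 25, 37]


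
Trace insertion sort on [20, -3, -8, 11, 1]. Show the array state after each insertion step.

First element 20 is already 'sorted'
Insert -3: shifted 1 elements -> [-3, 20, -8, 11, 1]
Insert -8: shifted 2 elements -> [-8, -3, 20, 11, 1]
Insert 11: shifted 1 elements -> [-8, -3, 11, 20, 1]
Insert 1: shifted 2 elements -> [-8, -3, 1, 11, 20]


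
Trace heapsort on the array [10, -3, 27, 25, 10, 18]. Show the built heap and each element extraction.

Build heap: [27, 25, 18, -3, 10, 10]
Extract 27: [25, 10, 18, -3, 10, 27]
Extract 25: [18, 10, 10, -3, 25, 27]
Extract 18: [10, -3, 10, 18, 25, 27]
Extract 10: [10, -3, 10, 18, 25, 27]
Extract 10: [-3, 10, 10, 18, 25, 27]


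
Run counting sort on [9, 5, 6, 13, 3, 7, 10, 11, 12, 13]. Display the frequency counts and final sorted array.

Count array: [0, 0, 0, 1, 0, 1, 1, 1, 0, 1, 1, 1, 1, 2]
(count[i] = number of elements equal to i)
Cumulative count: [0, 0, 0, 1, 1, 2, 3, 4, 4, 5, 6, 7, 8, 10]
Sorted: [3, 5, 6, 7, 9, 10, 11, 12, 13, 13]


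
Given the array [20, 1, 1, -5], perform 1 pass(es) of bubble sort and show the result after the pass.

After pass 1: [1, 1, -5, 20] (3 swaps)
Total swaps: 3


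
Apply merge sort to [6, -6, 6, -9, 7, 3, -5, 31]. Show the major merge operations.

Divide and conquer:
  Merge [6] + [-6] -> [-6, 6]
  Merge [6] + [-9] -> [-9, 6]
  Merge [-6, 6] + [-9, 6] -> [-9, -6, 6, 6]
  Merge [7] + [3] -> [3, 7]
  Merge [-5] + [31] -> [-5, 31]
  Merge [3, 7] + [-5, 31] -> [-5, 3, 7, 31]
  Merge [-9, -6, 6, 6] + [-5, 3, 7, 31] -> [-9, -6, -5, 3, 6, 6, 7, 31]


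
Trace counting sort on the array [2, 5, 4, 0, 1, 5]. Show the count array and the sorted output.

Count array: [1, 1, 1, 0, 1, 2]
(count[i] = number of elements equal to i)
Cumulative count: [1, 2, 3, 3, 4, 6]
Sorted: [0, 1, 2, 4, 5, 5]


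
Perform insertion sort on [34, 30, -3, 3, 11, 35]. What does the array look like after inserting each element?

First element 34 is already 'sorted'
Insert 30: shifted 1 elements -> [30, 34, -3, 3, 11, 35]
Insert -3: shifted 2 elements -> [-3, 30, 34, 3, 11, 35]
Insert 3: shifted 2 elements -> [-3, 3, 30, 34, 11, 35]
Insert 11: shifted 2 elements -> [-3, 3, 11, 30, 34, 35]
Insert 35: shifted 0 elements -> [-3, 3, 11, 30, 34, 35]


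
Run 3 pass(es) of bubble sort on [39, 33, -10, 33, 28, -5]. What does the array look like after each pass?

After pass 1: [33, -10, 33, 28, -5, 39] (5 swaps)
After pass 2: [-10, 33, 28, -5, 33, 39] (3 swaps)
After pass 3: [-10, 28, -5, 33, 33, 39] (2 swaps)
Total swaps: 10


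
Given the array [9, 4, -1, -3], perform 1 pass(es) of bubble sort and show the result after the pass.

After pass 1: [4, -1, -3, 9] (3 swaps)
Total swaps: 3


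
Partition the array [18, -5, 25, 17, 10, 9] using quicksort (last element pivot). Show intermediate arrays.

Partition 1: pivot=9 at index 1 -> [-5, 9, 25, 17, 10, 18]
Partition 2: pivot=18 at index 4 -> [-5, 9, 17, 10, 18, 25]
Partition 3: pivot=10 at index 2 -> [-5, 9, 10, 17, 18, 25]


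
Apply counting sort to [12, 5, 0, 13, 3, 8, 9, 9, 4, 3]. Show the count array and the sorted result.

Count array: [1, 0, 0, 2, 1, 1, 0, 0, 1, 2, 0, 0, 1, 1]
(count[i] = number of elements equal to i)
Cumulative count: [1, 1, 1, 3, 4, 5, 5, 5, 6, 8, 8, 8, 9, 10]
Sorted: [0, 3, 3, 4, 5, 8, 9, 9, 12, 13]


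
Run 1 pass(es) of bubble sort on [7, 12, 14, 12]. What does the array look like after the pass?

After pass 1: [7, 12, 12, 14] (1 swaps)
Total swaps: 1


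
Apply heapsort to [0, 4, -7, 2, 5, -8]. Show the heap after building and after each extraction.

Build heap: [5, 4, -7, 2, 0, -8]
Extract 5: [4, 2, -7, -8, 0, 5]
Extract 4: [2, 0, -7, -8, 4, 5]
Extract 2: [0, -8, -7, 2, 4, 5]
Extract 0: [-7, -8, 0, 2, 4, 5]
Extract -7: [-8, -7, 0, 2, 4, 5]


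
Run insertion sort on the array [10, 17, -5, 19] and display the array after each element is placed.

First element 10 is already 'sorted'
Insert 17: shifted 0 elements -> [10, 17, -5, 19]
Insert -5: shifted 2 elements -> [-5, 10, 17, 19]
Insert 19: shifted 0 elements -> [-5, 10, 17, 19]


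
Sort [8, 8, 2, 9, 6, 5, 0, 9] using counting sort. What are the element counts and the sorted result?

Count array: [1, 0, 1, 0, 0, 1, 1, 0, 2, 2]
(count[i] = number of elements equal to i)
Cumulative count: [1, 1, 2, 2, 2, 3, 4, 4, 6, 8]
Sorted: [0, 2, 5, 6, 8, 8, 9, 9]


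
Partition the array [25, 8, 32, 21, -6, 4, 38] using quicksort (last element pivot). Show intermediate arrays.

Partition 1: pivot=38 at index 6 -> [25, 8, 32, 21, -6, 4, 38]
Partition 2: pivot=4 at index 1 -> [-6, 4, 32, 21, 25, 8, 38]
Partition 3: pivot=8 at index 2 -> [-6, 4, 8, 21, 25, 32, 38]
Partition 4: pivot=32 at index 5 -> [-6, 4, 8, 21, 25, 32, 38]
Partition 5: pivot=25 at index 4 -> [-6, 4, 8, 21, 25, 32, 38]


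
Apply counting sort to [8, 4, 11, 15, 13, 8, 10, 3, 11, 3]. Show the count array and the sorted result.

Count array: [0, 0, 0, 2, 1, 0, 0, 0, 2, 0, 1, 2, 0, 1, 0, 1]
(count[i] = number of elements equal to i)
Cumulative count: [0, 0, 0, 2, 3, 3, 3, 3, 5, 5, 6, 8, 8, 9, 9, 10]
Sorted: [3, 3, 4, 8, 8, 10, 11, 11, 13, 15]


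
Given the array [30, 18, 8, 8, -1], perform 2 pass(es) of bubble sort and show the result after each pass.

After pass 1: [18, 8, 8, -1, 30] (4 swaps)
After pass 2: [8, 8, -1, 18, 30] (3 swaps)
Total swaps: 7


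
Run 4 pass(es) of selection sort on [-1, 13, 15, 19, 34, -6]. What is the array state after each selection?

Pass 1: Select minimum -6 at index 5, swap -> [-6, 13, 15, 19, 34, -1]
Pass 2: Select minimum -1 at index 5, swap -> [-6, -1, 15, 19, 34, 13]
Pass 3: Select minimum 13 at index 5, swap -> [-6, -1, 13, 19, 34, 15]
Pass 4: Select minimum 15 at index 5, swap -> [-6, -1, 13, 15, 34, 19]


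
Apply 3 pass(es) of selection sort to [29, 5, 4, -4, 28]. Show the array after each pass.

Pass 1: Select minimum -4 at index 3, swap -> [-4, 5, 4, 29, 28]
Pass 2: Select minimum 4 at index 2, swap -> [-4, 4, 5, 29, 28]
Pass 3: Select minimum 5 at index 2, swap -> [-4, 4, 5, 29, 28]


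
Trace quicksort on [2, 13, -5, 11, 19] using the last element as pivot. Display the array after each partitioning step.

Partition 1: pivot=19 at index 4 -> [2, 13, -5, 11, 19]
Partition 2: pivot=11 at index 2 -> [2, -5, 11, 13, 19]
Partition 3: pivot=-5 at index 0 -> [-5, 2, 11, 13, 19]


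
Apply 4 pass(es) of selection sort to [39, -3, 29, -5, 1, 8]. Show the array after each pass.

Pass 1: Select minimum -5 at index 3, swap -> [-5, -3, 29, 39, 1, 8]
Pass 2: Select minimum -3 at index 1, swap -> [-5, -3, 29, 39, 1, 8]
Pass 3: Select minimum 1 at index 4, swap -> [-5, -3, 1, 39, 29, 8]
Pass 4: Select minimum 8 at index 5, swap -> [-5, -3, 1, 8, 29, 39]


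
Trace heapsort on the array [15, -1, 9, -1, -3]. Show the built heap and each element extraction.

Build heap: [15, -1, 9, -1, -3]
Extract 15: [9, -1, -3, -1, 15]
Extract 9: [-1, -1, -3, 9, 15]
Extract -1: [-1, -3, -1, 9, 15]
Extract -1: [-3, -1, -1, 9, 15]


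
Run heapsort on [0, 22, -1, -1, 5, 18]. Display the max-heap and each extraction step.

Build heap: [22, 5, 18, -1, 0, -1]
Extract 22: [18, 5, -1, -1, 0, 22]
Extract 18: [5, 0, -1, -1, 18, 22]
Extract 5: [0, -1, -1, 5, 18, 22]
Extract 0: [-1, -1, 0, 5, 18, 22]
Extract -1: [-1, -1, 0, 5, 18, 22]


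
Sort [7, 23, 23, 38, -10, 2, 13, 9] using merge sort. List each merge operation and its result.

Divide and conquer:
  Merge [7] + [23] -> [7, 23]
  Merge [23] + [38] -> [23, 38]
  Merge [7, 23] + [23, 38] -> [7, 23, 23, 38]
  Merge [-10] + [2] -> [-10, 2]
  Merge [13] + [9] -> [9, 13]
  Merge [-10, 2] + [9, 13] -> [-10, 2, 9, 13]
  Merge [7, 23, 23, 38] + [-10, 2, 9, 13] -> [-10, 2, 7, 9, 13, 23, 23, 38]


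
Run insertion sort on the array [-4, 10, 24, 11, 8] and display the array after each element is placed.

First element -4 is already 'sorted'
Insert 10: shifted 0 elements -> [-4, 10, 24, 11, 8]
Insert 24: shifted 0 elements -> [-4, 10, 24, 11, 8]
Insert 11: shifted 1 elements -> [-4, 10, 11, 24, 8]
Insert 8: shifted 3 elements -> [-4, 8, 10, 11, 24]


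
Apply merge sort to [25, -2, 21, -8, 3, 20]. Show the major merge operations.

Divide and conquer:
  Merge [-2] + [21] -> [-2, 21]
  Merge [25] + [-2, 21] -> [-2, 21, 25]
  Merge [3] + [20] -> [3, 20]
  Merge [-8] + [3, 20] -> [-8, 3, 20]
  Merge [-2, 21, 25] + [-8, 3, 20] -> [-8, -2, 3, 20, 21, 25]


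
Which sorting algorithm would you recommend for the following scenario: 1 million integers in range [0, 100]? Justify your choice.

Best choice: Counting sort
Reason: O(n + k) where k=100 is small; linear time beats O(n log n)


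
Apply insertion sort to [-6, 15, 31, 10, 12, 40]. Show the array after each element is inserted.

First element -6 is already 'sorted'
Insert 15: shifted 0 elements -> [-6, 15, 31, 10, 12, 40]
Insert 31: shifted 0 elements -> [-6, 15, 31, 10, 12, 40]
Insert 10: shifted 2 elements -> [-6, 10, 15, 31, 12, 40]
Insert 12: shifted 2 elements -> [-6, 10, 12, 15, 31, 40]
Insert 40: shifted 0 elements -> [-6, 10, 12, 15, 31, 40]


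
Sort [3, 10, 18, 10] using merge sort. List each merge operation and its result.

Divide and conquer:
  Merge [3] + [10] -> [3, 10]
  Merge [18] + [10] -> [10, 18]
  Merge [3, 10] + [10, 18] -> [3, 10, 10, 18]


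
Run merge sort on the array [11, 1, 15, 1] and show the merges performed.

Divide and conquer:
  Merge [11] + [1] -> [1, 11]
  Merge [15] + [1] -> [1, 15]
  Merge [1, 11] + [1, 15] -> [1, 1, 11, 15]


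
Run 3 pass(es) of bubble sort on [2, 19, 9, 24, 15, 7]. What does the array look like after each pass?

After pass 1: [2, 9, 19, 15, 7, 24] (3 swaps)
After pass 2: [2, 9, 15, 7, 19, 24] (2 swaps)
After pass 3: [2, 9, 7, 15, 19, 24] (1 swaps)
Total swaps: 6


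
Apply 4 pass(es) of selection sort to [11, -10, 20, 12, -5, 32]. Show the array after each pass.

Pass 1: Select minimum -10 at index 1, swap -> [-10, 11, 20, 12, -5, 32]
Pass 2: Select minimum -5 at index 4, swap -> [-10, -5, 20, 12, 11, 32]
Pass 3: Select minimum 11 at index 4, swap -> [-10, -5, 11, 12, 20, 32]
Pass 4: Select minimum 12 at index 3, swap -> [-10, -5, 11, 12, 20, 32]


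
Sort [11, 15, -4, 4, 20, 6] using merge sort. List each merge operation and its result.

Divide and conquer:
  Merge [15] + [-4] -> [-4, 15]
  Merge [11] + [-4, 15] -> [-4, 11, 15]
  Merge [20] + [6] -> [6, 20]
  Merge [4] + [6, 20] -> [4, 6, 20]
  Merge [-4, 11, 15] + [4, 6, 20] -> [-4, 4, 6, 11, 15, 20]


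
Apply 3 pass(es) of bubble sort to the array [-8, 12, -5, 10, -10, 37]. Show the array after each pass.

After pass 1: [-8, -5, 10, -10, 12, 37] (3 swaps)
After pass 2: [-8, -5, -10, 10, 12, 37] (1 swaps)
After pass 3: [-8, -10, -5, 10, 12, 37] (1 swaps)
Total swaps: 5


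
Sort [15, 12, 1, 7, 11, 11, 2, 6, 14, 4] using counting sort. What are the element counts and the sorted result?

Count array: [0, 1, 1, 0, 1, 0, 1, 1, 0, 0, 0, 2, 1, 0, 1, 1]
(count[i] = number of elements equal to i)
Cumulative count: [0, 1, 2, 2, 3, 3, 4, 5, 5, 5, 5, 7, 8, 8, 9, 10]
Sorted: [1, 2, 4, 6, 7, 11, 11, 12, 14, 15]


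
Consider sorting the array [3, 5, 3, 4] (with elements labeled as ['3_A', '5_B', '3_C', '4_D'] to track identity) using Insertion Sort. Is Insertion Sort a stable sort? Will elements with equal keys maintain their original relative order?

Trace Insertion Sort on the labeled array (the key is the number; the letter only tracks identity):
  Insert 5_B at index 1: [3_A, 5_B, 3_C, 4_D]
  Insert 3_C at index 1: [3_A, 3_C, 5_B, 4_D]
  Insert 4_D at index 2: [3_A, 3_C, 4_D, 5_B]
Final order: [3_A, 3_C, 4_D, 5_B]
Equal keys:
  value 3: originally 3_A, 3_C; after sorting 3_A, 3_C -> order preserved
All equal keys kept their original relative order. Insertion Sort is stable: elements are shifted only while they are strictly greater than the key, so a key is inserted after any equal elements already placed.
Answer: Stable


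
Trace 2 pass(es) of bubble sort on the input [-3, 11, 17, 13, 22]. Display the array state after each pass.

After pass 1: [-3, 11, 13, 17, 22] (1 swaps)
After pass 2: [-3, 11, 13, 17, 22] (0 swaps)
Total swaps: 1


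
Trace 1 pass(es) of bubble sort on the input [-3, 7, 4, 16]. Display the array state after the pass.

After pass 1: [-3, 4, 7, 16] (1 swaps)
Total swaps: 1


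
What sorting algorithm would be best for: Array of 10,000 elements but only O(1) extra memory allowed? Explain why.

Best choice: Heapsort
Reason: Heapsort rearranges the array in place using O(1) auxiliary space and still guarantees O(n log n) time; quicksort partitions in place but needs Theta(log n) stack space for recursion (O(n) in the worst case), and mergesort requires O(n) auxiliary space


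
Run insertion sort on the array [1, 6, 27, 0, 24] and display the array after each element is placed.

First element 1 is already 'sorted'
Insert 6: shifted 0 elements -> [1, 6, 27, 0, 24]
Insert 27: shifted 0 elements -> [1, 6, 27, 0, 24]
Insert 0: shifted 3 elements -> [0, 1, 6, 27, 24]
Insert 24: shifted 1 elements -> [0, 1, 6, 24, 27]


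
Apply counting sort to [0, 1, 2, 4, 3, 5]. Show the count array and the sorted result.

Count array: [1, 1, 1, 1, 1, 1]
(count[i] = number of elements equal to i)
Cumulative count: [1, 2, 3, 4, 5, 6]
Sorted: [0, 1, 2, 3, 4, 5]


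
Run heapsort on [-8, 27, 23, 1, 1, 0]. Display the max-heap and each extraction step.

Build heap: [27, 1, 23, -8, 1, 0]
Extract 27: [23, 1, 0, -8, 1, 27]
Extract 23: [1, 1, 0, -8, 23, 27]
Extract 1: [1, -8, 0, 1, 23, 27]
Extract 1: [0, -8, 1, 1, 23, 27]
Extract 0: [-8, 0, 1, 1, 23, 27]


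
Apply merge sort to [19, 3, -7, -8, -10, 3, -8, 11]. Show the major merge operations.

Divide and conquer:
  Merge [19] + [3] -> [3, 19]
  Merge [-7] + [-8] -> [-8, -7]
  Merge [3, 19] + [-8, -7] -> [-8, -7, 3, 19]
  Merge [-10] + [3] -> [-10, 3]
  Merge [-8] + [11] -> [-8, 11]
  Merge [-10, 3] + [-8, 11] -> [-10, -8, 3, 11]
  Merge [-8, -7, 3, 19] + [-10, -8, 3, 11] -> [-10, -8, -8, -7, 3, 3, 11, 19]


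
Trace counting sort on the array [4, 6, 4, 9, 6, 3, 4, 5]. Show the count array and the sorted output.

Count array: [0, 0, 0, 1, 3, 1, 2, 0, 0, 1]
(count[i] = number of elements equal to i)
Cumulative count: [0, 0, 0, 1, 4, 5, 7, 7, 7, 8]
Sorted: [3, 4, 4, 4, 5, 6, 6, 9]


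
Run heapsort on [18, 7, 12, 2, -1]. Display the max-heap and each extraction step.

Build heap: [18, 7, 12, 2, -1]
Extract 18: [12, 7, -1, 2, 18]
Extract 12: [7, 2, -1, 12, 18]
Extract 7: [2, -1, 7, 12, 18]
Extract 2: [-1, 2, 7, 12, 18]


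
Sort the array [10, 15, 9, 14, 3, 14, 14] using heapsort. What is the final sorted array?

Build heap: [15, 14, 14, 10, 3, 9, 14]
Extract 15: [14, 14, 14, 10, 3, 9, 15]
Extract 14: [14, 10, 14, 9, 3, 14, 15]
Extract 14: [14, 10, 3, 9, 14, 14, 15]
Extract 14: [10, 9, 3, 14, 14, 14, 15]
Extract 10: [9, 3, 10, 14, 14, 14, 15]
Extract 9: [3, 9, 10, 14, 14, 14, 15]


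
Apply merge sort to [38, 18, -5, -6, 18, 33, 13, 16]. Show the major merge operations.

Divide and conquer:
  Merge [38] + [18] -> [18, 38]
  Merge [-5] + [-6] -> [-6, -5]
  Merge [18, 38] + [-6, -5] -> [-6, -5, 18, 38]
  Merge [18] + [33] -> [18, 33]
  Merge [13] + [16] -> [13, 16]
  Merge [18, 33] + [13, 16] -> [13, 16, 18, 33]
  Merge [-6, -5, 18, 38] + [13, 16, 18, 33] -> [-6, -5, 13, 16, 18, 18, 33, 38]


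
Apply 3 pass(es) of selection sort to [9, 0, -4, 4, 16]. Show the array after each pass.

Pass 1: Select minimum -4 at index 2, swap -> [-4, 0, 9, 4, 16]
Pass 2: Select minimum 0 at index 1, swap -> [-4, 0, 9, 4, 16]
Pass 3: Select minimum 4 at index 3, swap -> [-4, 0, 4, 9, 16]


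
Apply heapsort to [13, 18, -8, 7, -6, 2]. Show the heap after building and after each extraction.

Build heap: [18, 13, 2, 7, -6, -8]
Extract 18: [13, 7, 2, -8, -6, 18]
Extract 13: [7, -6, 2, -8, 13, 18]
Extract 7: [2, -6, -8, 7, 13, 18]
Extract 2: [-6, -8, 2, 7, 13, 18]
Extract -6: [-8, -6, 2, 7, 13, 18]


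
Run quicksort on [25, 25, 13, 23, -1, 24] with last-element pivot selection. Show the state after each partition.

Partition 1: pivot=24 at index 3 -> [13, 23, -1, 24, 25, 25]
Partition 2: pivot=-1 at index 0 -> [-1, 23, 13, 24, 25, 25]
Partition 3: pivot=13 at index 1 -> [-1, 13, 23, 24, 25, 25]
Partition 4: pivot=25 at index 5 -> [-1, 13, 23, 24, 25, 25]


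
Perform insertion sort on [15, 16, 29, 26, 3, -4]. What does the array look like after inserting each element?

First element 15 is already 'sorted'
Insert 16: shifted 0 elements -> [15, 16, 29, 26, 3, -4]
Insert 29: shifted 0 elements -> [15, 16, 29, 26, 3, -4]
Insert 26: shifted 1 elements -> [15, 16, 26, 29, 3, -4]
Insert 3: shifted 4 elements -> [3, 15, 16, 26, 29, -4]
Insert -4: shifted 5 elements -> [-4, 3, 15, 16, 26, 29]


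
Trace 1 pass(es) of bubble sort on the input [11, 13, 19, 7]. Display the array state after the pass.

After pass 1: [11, 13, 7, 19] (1 swaps)
Total swaps: 1


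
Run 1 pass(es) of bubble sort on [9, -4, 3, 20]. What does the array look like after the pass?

After pass 1: [-4, 3, 9, 20] (2 swaps)
Total swaps: 2


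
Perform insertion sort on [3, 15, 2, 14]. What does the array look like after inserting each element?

First element 3 is already 'sorted'
Insert 15: shifted 0 elements -> [3, 15, 2, 14]
Insert 2: shifted 2 elements -> [2, 3, 15, 14]
Insert 14: shifted 1 elements -> [2, 3, 14, 15]


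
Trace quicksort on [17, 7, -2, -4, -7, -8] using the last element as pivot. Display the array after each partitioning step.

Partition 1: pivot=-8 at index 0 -> [-8, 7, -2, -4, -7, 17]
Partition 2: pivot=17 at index 5 -> [-8, 7, -2, -4, -7, 17]
Partition 3: pivot=-7 at index 1 -> [-8, -7, -2, -4, 7, 17]
Partition 4: pivot=7 at index 4 -> [-8, -7, -2, -4, 7, 17]
Partition 5: pivot=-4 at index 2 -> [-8, -7, -4, -2, 7, 17]


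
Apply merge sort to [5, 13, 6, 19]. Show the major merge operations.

Divide and conquer:
  Merge [5] + [13] -> [5, 13]
  Merge [6] + [19] -> [6, 19]
  Merge [5, 13] + [6, 19] -> [5, 6, 13, 19]


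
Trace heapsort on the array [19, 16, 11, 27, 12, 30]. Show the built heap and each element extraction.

Build heap: [30, 27, 19, 16, 12, 11]
Extract 30: [27, 16, 19, 11, 12, 30]
Extract 27: [19, 16, 12, 11, 27, 30]
Extract 19: [16, 11, 12, 19, 27, 30]
Extract 16: [12, 11, 16, 19, 27, 30]
Extract 12: [11, 12, 16, 19, 27, 30]


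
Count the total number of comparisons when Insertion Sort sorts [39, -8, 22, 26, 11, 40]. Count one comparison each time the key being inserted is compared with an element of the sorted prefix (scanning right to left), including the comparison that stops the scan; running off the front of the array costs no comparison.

Insert -8: 39 > -8 (shift), reached front = 1 comparison(s) -> [-8, 39, 22, 26, 11, 40]
Insert 22: 39 > 22 (shift), -8 <= 22 (stop) = 2 comparison(s) -> [-8, 22, 39, 26, 11, 40]
Insert 26: 39 > 26 (shift), 22 <= 26 (stop) = 2 comparison(s) -> [-8, 22, 26, 39, 11, 40]
Insert 11: 39 > 11 (shift), 26 > 11 (shift), 22 > 11 (shift), -8 <= 11 (stop) = 4 comparison(s) -> [-8, 11, 22, 26, 39, 40]
Insert 40: 39 <= 40 (stop) = 1 comparison(s) -> [-8, 11, 22, 26, 39, 40]
Total comparisons: 1 + 2 + 2 + 4 + 1 = 10


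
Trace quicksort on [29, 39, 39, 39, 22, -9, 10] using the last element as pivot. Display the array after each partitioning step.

Partition 1: pivot=10 at index 1 -> [-9, 10, 39, 39, 22, 29, 39]
Partition 2: pivot=39 at index 6 -> [-9, 10, 39, 39, 22, 29, 39]
Partition 3: pivot=29 at index 3 -> [-9, 10, 22, 29, 39, 39, 39]
Partition 4: pivot=39 at index 5 -> [-9, 10, 22, 29, 39, 39, 39]


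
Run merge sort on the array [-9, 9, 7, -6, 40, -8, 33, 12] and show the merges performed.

Divide and conquer:
  Merge [-9] + [9] -> [-9, 9]
  Merge [7] + [-6] -> [-6, 7]
  Merge [-9, 9] + [-6, 7] -> [-9, -6, 7, 9]
  Merge [40] + [-8] -> [-8, 40]
  Merge [33] + [12] -> [12, 33]
  Merge [-8, 40] + [12, 33] -> [-8, 12, 33, 40]
  Merge [-9, -6, 7, 9] + [-8, 12, 33, 40] -> [-9, -8, -6, 7, 9, 12, 33, 40]


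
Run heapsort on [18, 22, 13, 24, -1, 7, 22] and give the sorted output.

Build heap: [24, 22, 22, 18, -1, 7, 13]
Extract 24: [22, 18, 22, 13, -1, 7, 24]
Extract 22: [22, 18, 7, 13, -1, 22, 24]
Extract 22: [18, 13, 7, -1, 22, 22, 24]
Extract 18: [13, -1, 7, 18, 22, 22, 24]
Extract 13: [7, -1, 13, 18, 22, 22, 24]
Extract 7: [-1, 7, 13, 18, 22, 22, 24]


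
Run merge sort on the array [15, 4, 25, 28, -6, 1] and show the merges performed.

Divide and conquer:
  Merge [4] + [25] -> [4, 25]
  Merge [15] + [4, 25] -> [4, 15, 25]
  Merge [-6] + [1] -> [-6, 1]
  Merge [28] + [-6, 1] -> [-6, 1, 28]
  Merge [4, 15, 25] + [-6, 1, 28] -> [-6, 1, 4, 15, 25, 28]


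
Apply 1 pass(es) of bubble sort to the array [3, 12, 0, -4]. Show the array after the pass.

After pass 1: [3, 0, -4, 12] (2 swaps)
Total swaps: 2


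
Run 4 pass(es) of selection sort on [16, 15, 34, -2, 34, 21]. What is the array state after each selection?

Pass 1: Select minimum -2 at index 3, swap -> [-2, 15, 34, 16, 34, 21]
Pass 2: Select minimum 15 at index 1, swap -> [-2, 15, 34, 16, 34, 21]
Pass 3: Select minimum 16 at index 3, swap -> [-2, 15, 16, 34, 34, 21]
Pass 4: Select minimum 21 at index 5, swap -> [-2, 15, 16, 21, 34, 34]


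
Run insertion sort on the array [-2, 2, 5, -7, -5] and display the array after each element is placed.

First element -2 is already 'sorted'
Insert 2: shifted 0 elements -> [-2, 2, 5, -7, -5]
Insert 5: shifted 0 elements -> [-2, 2, 5, -7, -5]
Insert -7: shifted 3 elements -> [-7, -2, 2, 5, -5]
Insert -5: shifted 3 elements -> [-7, -5, -2, 2, 5]


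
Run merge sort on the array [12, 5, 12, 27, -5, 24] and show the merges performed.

Divide and conquer:
  Merge [5] + [12] -> [5, 12]
  Merge [12] + [5, 12] -> [5, 12, 12]
  Merge [-5] + [24] -> [-5, 24]
  Merge [27] + [-5, 24] -> [-5, 24, 27]
  Merge [5, 12, 12] + [-5, 24, 27] -> [-5, 5, 12, 12, 24, 27]


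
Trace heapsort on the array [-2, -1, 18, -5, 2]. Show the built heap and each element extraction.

Build heap: [18, 2, -2, -5, -1]
Extract 18: [2, -1, -2, -5, 18]
Extract 2: [-1, -5, -2, 2, 18]
Extract -1: [-2, -5, -1, 2, 18]
Extract -2: [-5, -2, -1, 2, 18]


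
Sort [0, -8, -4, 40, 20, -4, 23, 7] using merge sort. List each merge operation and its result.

Divide and conquer:
  Merge [0] + [-8] -> [-8, 0]
  Merge [-4] + [40] -> [-4, 40]
  Merge [-8, 0] + [-4, 40] -> [-8, -4, 0, 40]
  Merge [20] + [-4] -> [-4, 20]
  Merge [23] + [7] -> [7, 23]
  Merge [-4, 20] + [7, 23] -> [-4, 7, 20, 23]
  Merge [-8, -4, 0, 40] + [-4, 7, 20, 23] -> [-8, -4, -4, 0, 7, 20, 23, 40]


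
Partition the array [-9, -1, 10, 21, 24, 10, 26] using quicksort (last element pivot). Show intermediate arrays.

Partition 1: pivot=26 at index 6 -> [-9, -1, 10, 21, 24, 10, 26]
Partition 2: pivot=10 at index 3 -> [-9, -1, 10, 10, 24, 21, 26]
Partition 3: pivot=10 at index 2 -> [-9, -1, 10, 10, 24, 21, 26]
Partition 4: pivot=-1 at index 1 -> [-9, -1, 10, 10, 24, 21, 26]
Partition 5: pivot=21 at index 4 -> [-9, -1, 10, 10, 21, 24, 26]


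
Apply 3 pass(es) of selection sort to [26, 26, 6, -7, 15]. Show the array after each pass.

Pass 1: Select minimum -7 at index 3, swap -> [-7, 26, 6, 26, 15]
Pass 2: Select minimum 6 at index 2, swap -> [-7, 6, 26, 26, 15]
Pass 3: Select minimum 15 at index 4, swap -> [-7, 6, 15, 26, 26]


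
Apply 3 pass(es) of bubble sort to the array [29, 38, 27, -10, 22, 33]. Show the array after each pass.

After pass 1: [29, 27, -10, 22, 33, 38] (4 swaps)
After pass 2: [27, -10, 22, 29, 33, 38] (3 swaps)
After pass 3: [-10, 22, 27, 29, 33, 38] (2 swaps)
Total swaps: 9


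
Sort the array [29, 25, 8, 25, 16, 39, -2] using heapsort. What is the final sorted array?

Build heap: [39, 25, 29, 25, 16, 8, -2]
Extract 39: [29, 25, 8, 25, 16, -2, 39]
Extract 29: [25, 25, 8, -2, 16, 29, 39]
Extract 25: [25, 16, 8, -2, 25, 29, 39]
Extract 25: [16, -2, 8, 25, 25, 29, 39]
Extract 16: [8, -2, 16, 25, 25, 29, 39]
Extract 8: [-2, 8, 16, 25, 25, 29, 39]


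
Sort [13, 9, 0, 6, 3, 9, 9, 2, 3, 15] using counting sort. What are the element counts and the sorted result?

Count array: [1, 0, 1, 2, 0, 0, 1, 0, 0, 3, 0, 0, 0, 1, 0, 1]
(count[i] = number of elements equal to i)
Cumulative count: [1, 1, 2, 4, 4, 4, 5, 5, 5, 8, 8, 8, 8, 9, 9, 10]
Sorted: [0, 2, 3, 3, 6, 9, 9, 9, 13, 15]


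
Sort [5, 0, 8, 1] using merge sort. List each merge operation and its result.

Divide and conquer:
  Merge [5] + [0] -> [0, 5]
  Merge [8] + [1] -> [1, 8]
  Merge [0, 5] + [1, 8] -> [0, 1, 5, 8]


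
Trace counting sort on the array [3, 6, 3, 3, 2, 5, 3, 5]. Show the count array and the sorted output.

Count array: [0, 0, 1, 4, 0, 2, 1]
(count[i] = number of elements equal to i)
Cumulative count: [0, 0, 1, 5, 5, 7, 8]
Sorted: [2, 3, 3, 3, 3, 5, 5, 6]


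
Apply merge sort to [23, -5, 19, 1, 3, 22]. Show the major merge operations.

Divide and conquer:
  Merge [-5] + [19] -> [-5, 19]
  Merge [23] + [-5, 19] -> [-5, 19, 23]
  Merge [3] + [22] -> [3, 22]
  Merge [1] + [3, 22] -> [1, 3, 22]
  Merge [-5, 19, 23] + [1, 3, 22] -> [-5, 1, 3, 19, 22, 23]


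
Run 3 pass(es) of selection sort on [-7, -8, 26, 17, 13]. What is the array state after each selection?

Pass 1: Select minimum -8 at index 1, swap -> [-8, -7, 26, 17, 13]
Pass 2: Select minimum -7 at index 1, swap -> [-8, -7, 26, 17, 13]
Pass 3: Select minimum 13 at index 4, swap -> [-8, -7, 13, 17, 26]


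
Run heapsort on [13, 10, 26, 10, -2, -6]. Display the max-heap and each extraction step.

Build heap: [26, 10, 13, 10, -2, -6]
Extract 26: [13, 10, -6, 10, -2, 26]
Extract 13: [10, 10, -6, -2, 13, 26]
Extract 10: [10, -2, -6, 10, 13, 26]
Extract 10: [-2, -6, 10, 10, 13, 26]
Extract -2: [-6, -2, 10, 10, 13, 26]


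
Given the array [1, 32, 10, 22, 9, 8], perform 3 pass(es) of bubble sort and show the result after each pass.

After pass 1: [1, 10, 22, 9, 8, 32] (4 swaps)
After pass 2: [1, 10, 9, 8, 22, 32] (2 swaps)
After pass 3: [1, 9, 8, 10, 22, 32] (2 swaps)
Total swaps: 8


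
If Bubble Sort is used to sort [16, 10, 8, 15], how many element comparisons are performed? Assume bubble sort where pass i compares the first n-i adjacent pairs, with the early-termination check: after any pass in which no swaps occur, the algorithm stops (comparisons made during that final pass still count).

Pass 1: compare adjacent pairs (0,1)..(2,3) = 3 comparison(s), 3 swap(s) -> [10, 8, 15, 16]
Pass 2: compare adjacent pairs (0,1)..(1,2) = 2 comparison(s), 1 swap(s) -> [8, 10, 15, 16]
Pass 3: compare adjacent pairs (0,1)..(0,1) = 1 comparison(s), 0 swap(s) -> [8, 10, 15, 16]
No swaps in this pass, so bubble sort stops here.
Total comparisons: 3 + 2 + 1 = 6


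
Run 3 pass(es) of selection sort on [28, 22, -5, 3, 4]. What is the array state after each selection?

Pass 1: Select minimum -5 at index 2, swap -> [-5, 22, 28, 3, 4]
Pass 2: Select minimum 3 at index 3, swap -> [-5, 3, 28, 22, 4]
Pass 3: Select minimum 4 at index 4, swap -> [-5, 3, 4, 22, 28]


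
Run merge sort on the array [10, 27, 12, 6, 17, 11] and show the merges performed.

Divide and conquer:
  Merge [27] + [12] -> [12, 27]
  Merge [10] + [12, 27] -> [10, 12, 27]
  Merge [17] + [11] -> [11, 17]
  Merge [6] + [11, 17] -> [6, 11, 17]
  Merge [10, 12, 27] + [6, 11, 17] -> [6, 10, 11, 12, 17, 27]


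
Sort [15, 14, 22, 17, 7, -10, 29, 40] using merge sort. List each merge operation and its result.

Divide and conquer:
  Merge [15] + [14] -> [14, 15]
  Merge [22] + [17] -> [17, 22]
  Merge [14, 15] + [17, 22] -> [14, 15, 17, 22]
  Merge [7] + [-10] -> [-10, 7]
  Merge [29] + [40] -> [29, 40]
  Merge [-10, 7] + [29, 40] -> [-10, 7, 29, 40]
  Merge [14, 15, 17, 22] + [-10, 7, 29, 40] -> [-10, 7, 14, 15, 17, 22, 29, 40]


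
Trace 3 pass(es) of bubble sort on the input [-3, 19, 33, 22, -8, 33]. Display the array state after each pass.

After pass 1: [-3, 19, 22, -8, 33, 33] (2 swaps)
After pass 2: [-3, 19, -8, 22, 33, 33] (1 swaps)
After pass 3: [-3, -8, 19, 22, 33, 33] (1 swaps)
Total swaps: 4


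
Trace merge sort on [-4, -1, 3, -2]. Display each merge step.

Divide and conquer:
  Merge [-4] + [-1] -> [-4, -1]
  Merge [3] + [-2] -> [-2, 3]
  Merge [-4, -1] + [-2, 3] -> [-4, -2, -1, 3]


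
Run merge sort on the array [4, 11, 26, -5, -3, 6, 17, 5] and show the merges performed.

Divide and conquer:
  Merge [4] + [11] -> [4, 11]
  Merge [26] + [-5] -> [-5, 26]
  Merge [4, 11] + [-5, 26] -> [-5, 4, 11, 26]
  Merge [-3] + [6] -> [-3, 6]
  Merge [17] + [5] -> [5, 17]
  Merge [-3, 6] + [5, 17] -> [-3, 5, 6, 17]
  Merge [-5, 4, 11, 26] + [-3, 5, 6, 17] -> [-5, -3, 4, 5, 6, 11, 17, 26]


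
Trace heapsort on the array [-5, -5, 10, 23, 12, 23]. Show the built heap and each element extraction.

Build heap: [23, 12, 23, -5, -5, 10]
Extract 23: [23, 12, 10, -5, -5, 23]
Extract 23: [12, -5, 10, -5, 23, 23]
Extract 12: [10, -5, -5, 12, 23, 23]
Extract 10: [-5, -5, 10, 12, 23, 23]
Extract -5: [-5, -5, 10, 12, 23, 23]


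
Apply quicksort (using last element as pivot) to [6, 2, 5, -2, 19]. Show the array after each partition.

Partition 1: pivot=19 at index 4 -> [6, 2, 5, -2, 19]
Partition 2: pivot=-2 at index 0 -> [-2, 2, 5, 6, 19]
Partition 3: pivot=6 at index 3 -> [-2, 2, 5, 6, 19]
Partition 4: pivot=5 at index 2 -> [-2, 2, 5, 6, 19]


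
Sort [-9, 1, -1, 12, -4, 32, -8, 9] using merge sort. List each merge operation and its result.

Divide and conquer:
  Merge [-9] + [1] -> [-9, 1]
  Merge [-1] + [12] -> [-1, 12]
  Merge [-9, 1] + [-1, 12] -> [-9, -1, 1, 12]
  Merge [-4] + [32] -> [-4, 32]
  Merge [-8] + [9] -> [-8, 9]
  Merge [-4, 32] + [-8, 9] -> [-8, -4, 9, 32]
  Merge [-9, -1, 1, 12] + [-8, -4, 9, 32] -> [-9, -8, -4, -1, 1, 9, 12, 32]


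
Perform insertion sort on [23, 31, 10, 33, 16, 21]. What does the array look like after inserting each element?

First element 23 is already 'sorted'
Insert 31: shifted 0 elements -> [23, 31, 10, 33, 16, 21]
Insert 10: shifted 2 elements -> [10, 23, 31, 33, 16, 21]
Insert 33: shifted 0 elements -> [10, 23, 31, 33, 16, 21]
Insert 16: shifted 3 elements -> [10, 16, 23, 31, 33, 21]
Insert 21: shifted 3 elements -> [10, 16, 21, 23, 31, 33]


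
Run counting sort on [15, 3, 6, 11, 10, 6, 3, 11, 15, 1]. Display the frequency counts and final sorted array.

Count array: [0, 1, 0, 2, 0, 0, 2, 0, 0, 0, 1, 2, 0, 0, 0, 2]
(count[i] = number of elements equal to i)
Cumulative count: [0, 1, 1, 3, 3, 3, 5, 5, 5, 5, 6, 8, 8, 8, 8, 10]
Sorted: [1, 3, 3, 6, 6, 10, 11, 11, 15, 15]


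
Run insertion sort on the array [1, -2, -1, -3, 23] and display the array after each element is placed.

First element 1 is already 'sorted'
Insert -2: shifted 1 elements -> [-2, 1, -1, -3, 23]
Insert -1: shifted 1 elements -> [-2, -1, 1, -3, 23]
Insert -3: shifted 3 elements -> [-3, -2, -1, 1, 23]
Insert 23: shifted 0 elements -> [-3, -2, -1, 1, 23]


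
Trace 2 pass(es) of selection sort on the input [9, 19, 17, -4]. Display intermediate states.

Pass 1: Select minimum -4 at index 3, swap -> [-4, 19, 17, 9]
Pass 2: Select minimum 9 at index 3, swap -> [-4, 9, 17, 19]


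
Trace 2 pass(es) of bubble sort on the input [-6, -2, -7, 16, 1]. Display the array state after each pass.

After pass 1: [-6, -7, -2, 1, 16] (2 swaps)
After pass 2: [-7, -6, -2, 1, 16] (1 swaps)
Total swaps: 3


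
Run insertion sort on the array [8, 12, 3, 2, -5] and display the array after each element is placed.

First element 8 is already 'sorted'
Insert 12: shifted 0 elements -> [8, 12, 3, 2, -5]
Insert 3: shifted 2 elements -> [3, 8, 12, 2, -5]
Insert 2: shifted 3 elements -> [2, 3, 8, 12, -5]
Insert -5: shifted 4 elements -> [-5, 2, 3, 8, 12]


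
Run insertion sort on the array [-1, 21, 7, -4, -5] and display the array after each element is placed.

First element -1 is already 'sorted'
Insert 21: shifted 0 elements -> [-1, 21, 7, -4, -5]
Insert 7: shifted 1 elements -> [-1, 7, 21, -4, -5]
Insert -4: shifted 3 elements -> [-4, -1, 7, 21, -5]
Insert -5: shifted 4 elements -> [-5, -4, -1, 7, 21]


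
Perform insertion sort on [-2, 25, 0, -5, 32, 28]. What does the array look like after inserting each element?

First element -2 is already 'sorted'
Insert 25: shifted 0 elements -> [-2, 25, 0, -5, 32, 28]
Insert 0: shifted 1 elements -> [-2, 0, 25, -5, 32, 28]
Insert -5: shifted 3 elements -> [-5, -2, 0, 25, 32, 28]
Insert 32: shifted 0 elements -> [-5, -2, 0, 25, 32, 28]
Insert 28: shifted 1 elements -> [-5, -2, 0, 25, 28, 32]


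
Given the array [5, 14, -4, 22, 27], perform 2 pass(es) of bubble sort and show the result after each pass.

After pass 1: [5, -4, 14, 22, 27] (1 swaps)
After pass 2: [-4, 5, 14, 22, 27] (1 swaps)
Total swaps: 2


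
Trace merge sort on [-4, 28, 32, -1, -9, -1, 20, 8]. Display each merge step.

Divide and conquer:
  Merge [-4] + [28] -> [-4, 28]
  Merge [32] + [-1] -> [-1, 32]
  Merge [-4, 28] + [-1, 32] -> [-4, -1, 28, 32]
  Merge [-9] + [-1] -> [-9, -1]
  Merge [20] + [8] -> [8, 20]
  Merge [-9, -1] + [8, 20] -> [-9, -1, 8, 20]
  Merge [-4, -1, 28, 32] + [-9, -1, 8, 20] -> [-9, -4, -1, -1, 8, 20, 28, 32]


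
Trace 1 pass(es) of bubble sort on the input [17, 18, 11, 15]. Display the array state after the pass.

After pass 1: [17, 11, 15, 18] (2 swaps)
Total swaps: 2


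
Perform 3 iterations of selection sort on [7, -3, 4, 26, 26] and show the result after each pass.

Pass 1: Select minimum -3 at index 1, swap -> [-3, 7, 4, 26, 26]
Pass 2: Select minimum 4 at index 2, swap -> [-3, 4, 7, 26, 26]
Pass 3: Select minimum 7 at index 2, swap -> [-3, 4, 7, 26, 26]


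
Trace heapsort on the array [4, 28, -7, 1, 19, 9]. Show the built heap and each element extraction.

Build heap: [28, 19, 9, 1, 4, -7]
Extract 28: [19, 4, 9, 1, -7, 28]
Extract 19: [9, 4, -7, 1, 19, 28]
Extract 9: [4, 1, -7, 9, 19, 28]
Extract 4: [1, -7, 4, 9, 19, 28]
Extract 1: [-7, 1, 4, 9, 19, 28]


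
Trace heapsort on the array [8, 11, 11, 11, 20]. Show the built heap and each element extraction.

Build heap: [20, 11, 11, 8, 11]
Extract 20: [11, 11, 11, 8, 20]
Extract 11: [11, 8, 11, 11, 20]
Extract 11: [11, 8, 11, 11, 20]
Extract 11: [8, 11, 11, 11, 20]


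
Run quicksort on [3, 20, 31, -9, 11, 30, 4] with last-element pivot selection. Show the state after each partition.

Partition 1: pivot=4 at index 2 -> [3, -9, 4, 20, 11, 30, 31]
Partition 2: pivot=-9 at index 0 -> [-9, 3, 4, 20, 11, 30, 31]
Partition 3: pivot=31 at index 6 -> [-9, 3, 4, 20, 11, 30, 31]
Partition 4: pivot=30 at index 5 -> [-9, 3, 4, 20, 11, 30, 31]
Partition 5: pivot=11 at index 3 -> [-9, 3, 4, 11, 20, 30, 31]


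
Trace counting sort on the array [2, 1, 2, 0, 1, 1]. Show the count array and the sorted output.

Count array: [1, 3, 2]
(count[i] = number of elements equal to i)
Cumulative count: [1, 4, 6]
Sorted: [0, 1, 1, 1, 2, 2]


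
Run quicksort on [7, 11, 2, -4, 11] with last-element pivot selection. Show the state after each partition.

Partition 1: pivot=11 at index 4 -> [7, 11, 2, -4, 11]
Partition 2: pivot=-4 at index 0 -> [-4, 11, 2, 7, 11]
Partition 3: pivot=7 at index 2 -> [-4, 2, 7, 11, 11]


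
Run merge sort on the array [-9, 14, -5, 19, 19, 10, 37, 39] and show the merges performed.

Divide and conquer:
  Merge [-9] + [14] -> [-9, 14]
  Merge [-5] + [19] -> [-5, 19]
  Merge [-9, 14] + [-5, 19] -> [-9, -5, 14, 19]
  Merge [19] + [10] -> [10, 19]
  Merge [37] + [39] -> [37, 39]
  Merge [10, 19] + [37, 39] -> [10, 19, 37, 39]
  Merge [-9, -5, 14, 19] + [10, 19, 37, 39] -> [-9, -5, 10, 14, 19, 19, 37, 39]


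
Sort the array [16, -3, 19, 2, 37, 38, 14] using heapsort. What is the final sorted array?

Build heap: [38, 37, 19, 2, -3, 16, 14]
Extract 38: [37, 14, 19, 2, -3, 16, 38]
Extract 37: [19, 14, 16, 2, -3, 37, 38]
Extract 19: [16, 14, -3, 2, 19, 37, 38]
Extract 16: [14, 2, -3, 16, 19, 37, 38]
Extract 14: [2, -3, 14, 16, 19, 37, 38]
Extract 2: [-3, 2, 14, 16, 19, 37, 38]


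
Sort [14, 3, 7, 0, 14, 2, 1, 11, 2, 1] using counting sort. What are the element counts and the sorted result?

Count array: [1, 2, 2, 1, 0, 0, 0, 1, 0, 0, 0, 1, 0, 0, 2]
(count[i] = number of elements equal to i)
Cumulative count: [1, 3, 5, 6, 6, 6, 6, 7, 7, 7, 7, 8, 8, 8, 10]
Sorted: [0, 1, 1, 2, 2, 3, 7, 11, 14, 14]


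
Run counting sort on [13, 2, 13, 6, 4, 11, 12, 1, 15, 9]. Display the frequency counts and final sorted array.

Count array: [0, 1, 1, 0, 1, 0, 1, 0, 0, 1, 0, 1, 1, 2, 0, 1]
(count[i] = number of elements equal to i)
Cumulative count: [0, 1, 2, 2, 3, 3, 4, 4, 4, 5, 5, 6, 7, 9, 9, 10]
Sorted: [1, 2, 4, 6, 9, 11, 12, 13, 13, 15]


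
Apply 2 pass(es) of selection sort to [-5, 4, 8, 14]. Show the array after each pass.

Pass 1: Select minimum -5 at index 0, swap -> [-5, 4, 8, 14]
Pass 2: Select minimum 4 at index 1, swap -> [-5, 4, 8, 14]
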